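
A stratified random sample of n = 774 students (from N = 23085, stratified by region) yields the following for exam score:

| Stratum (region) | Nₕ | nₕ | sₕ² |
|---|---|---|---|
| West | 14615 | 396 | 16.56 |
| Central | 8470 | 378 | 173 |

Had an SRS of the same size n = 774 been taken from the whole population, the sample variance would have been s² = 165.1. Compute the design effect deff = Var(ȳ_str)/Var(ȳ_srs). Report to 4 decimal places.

Var(ȳ_str) = Σ Wₕ²(1−fₕ)sₕ²/nₕ with Wₕ = Nₕ/23085:
  West: (14615/23085)²·(1−396/14615)·16.56/396 = 0.01630697
  Central: (8470/23085)²·(1−378/8470)·173/378 = 0.058861839
  → Var(ȳ_str) = 0.075168809.
Var(ȳ_srs) = (1 − 774/23085)·165.1/774 = 0.20615566.
deff = 0.075168809 / 0.20615566 = 0.3646.

0.3646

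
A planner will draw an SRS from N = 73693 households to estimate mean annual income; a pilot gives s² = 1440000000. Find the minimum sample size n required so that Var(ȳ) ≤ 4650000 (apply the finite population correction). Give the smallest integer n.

309

Without fpc, n₀ = s²/D = 1440000000/4650000 = 309.6774.
With fpc, (1 − n/N)·s²/n ≤ D requires n ≥ n₀/(1 + n₀/N) = 309.6774/(1 + 309.6774/73693) = 308.3815.
Rounding up, n = 309.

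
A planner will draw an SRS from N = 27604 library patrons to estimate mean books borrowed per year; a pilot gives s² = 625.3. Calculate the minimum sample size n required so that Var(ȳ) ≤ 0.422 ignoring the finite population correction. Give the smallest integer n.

1482

Without fpc, n₀ = s²/D = 625.3/0.422 = 1481.7536.
Rounding up, n = 1482.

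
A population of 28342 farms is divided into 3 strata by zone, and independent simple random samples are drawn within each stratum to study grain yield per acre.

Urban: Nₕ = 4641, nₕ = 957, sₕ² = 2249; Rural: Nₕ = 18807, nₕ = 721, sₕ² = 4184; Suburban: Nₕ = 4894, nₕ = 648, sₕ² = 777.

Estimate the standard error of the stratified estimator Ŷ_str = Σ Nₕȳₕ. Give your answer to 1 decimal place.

Var(Ŷ_str) = Σₕ Nₕ²(1 − fₕ)sₕ²/nₕ.
Urban: 4641²·(1 − 957/4641)·2249/957 = 4.0179887 × 10^7.
Rural: 18807²·(1 − 721/18807)·4184/721 = 1.9738696 × 10^9.
Suburban: 4894²·(1 − 648/4894)·777/648 = 2.4916668 × 10^7.
Sum = 2.0389662 × 10^9.
SE = √(2.0389662 × 10^9) = 45154.9.

45154.9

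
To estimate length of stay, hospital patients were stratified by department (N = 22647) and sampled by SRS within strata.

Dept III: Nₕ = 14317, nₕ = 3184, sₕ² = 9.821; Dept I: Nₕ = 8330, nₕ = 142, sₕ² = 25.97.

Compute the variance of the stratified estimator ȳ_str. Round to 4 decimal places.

Var(ȳ_str) = Σₕ Wₕ²(1 − fₕ)sₕ²/nₕ with Wₕ = Nₕ/N, N = 22647.
Dept III: Wₕ = 0.63218086; term = 0.63218086²·(1 − 0.22239296)·9.821/3184 = 9.5857374 × 10^-4.
Dept I: Wₕ = 0.36781914; term = 0.36781914²·(1 − 0.01704682)·25.97/142 = 0.024321205.
Sum = 0.025279779.

0.0253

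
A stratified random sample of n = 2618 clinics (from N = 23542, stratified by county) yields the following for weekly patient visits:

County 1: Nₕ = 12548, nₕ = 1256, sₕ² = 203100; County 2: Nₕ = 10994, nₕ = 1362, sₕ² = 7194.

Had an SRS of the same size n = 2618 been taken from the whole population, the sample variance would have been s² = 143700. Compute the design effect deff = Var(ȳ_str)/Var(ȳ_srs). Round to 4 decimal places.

Var(ȳ_str) = Σ Wₕ²(1−fₕ)sₕ²/nₕ with Wₕ = Nₕ/23542:
  County 1: (12548/23542)²·(1−1256/12548)·203100/1256 = 41.340807
  County 2: (10994/23542)²·(1−1362/10994)·7194/1362 = 1.0092037
  → Var(ȳ_str) = 42.350011.
Var(ȳ_srs) = (1 − 2618/23542)·143700/2618 = 48.785244.
deff = 42.350011 / 48.785244 = 0.8681.

0.8681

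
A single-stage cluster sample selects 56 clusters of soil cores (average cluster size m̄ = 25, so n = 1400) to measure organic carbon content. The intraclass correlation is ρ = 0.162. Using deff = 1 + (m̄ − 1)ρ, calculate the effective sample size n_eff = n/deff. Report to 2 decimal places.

286.42

deff = 1 + (25 − 1)·0.162 = 1 + 3.888 = 4.888.
n_eff = 1400 / 4.888 = 286.42.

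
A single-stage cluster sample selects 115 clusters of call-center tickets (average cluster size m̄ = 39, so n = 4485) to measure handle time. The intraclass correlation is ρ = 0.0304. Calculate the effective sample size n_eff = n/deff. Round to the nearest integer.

2081

deff = 1 + (39 − 1)·0.0304 = 1 + 1.1552 = 2.1552.
n_eff = 4485 / 2.1552 = 2081.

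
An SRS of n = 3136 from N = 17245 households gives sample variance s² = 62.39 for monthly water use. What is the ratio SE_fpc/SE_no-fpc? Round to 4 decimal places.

0.9045

f = n/N = 3136/17245 = 0.18184981.
SE_no-fpc = √(s²/n) = 0.14104882; SE_fpc = √((1−f)s²/n) = 0.12758099.
Ratio = √(1−f) = 0.90451655.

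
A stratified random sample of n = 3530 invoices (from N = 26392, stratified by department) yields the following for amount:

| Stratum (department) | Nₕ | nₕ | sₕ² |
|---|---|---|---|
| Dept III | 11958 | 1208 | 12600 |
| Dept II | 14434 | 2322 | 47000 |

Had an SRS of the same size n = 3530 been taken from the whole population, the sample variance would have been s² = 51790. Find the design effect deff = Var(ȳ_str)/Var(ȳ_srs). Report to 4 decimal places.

Var(ȳ_str) = Σ Wₕ²(1−fₕ)sₕ²/nₕ with Wₕ = Nₕ/26392:
  Dept III: (11958/26392)²·(1−1208/11958)·12600/1208 = 1.9249791
  Dept II: (14434/26392)²·(1−2322/14434)·47000/2322 = 5.0803496
  → Var(ȳ_str) = 7.0053287.
Var(ȳ_srs) = (1 − 3530/26392)·51790/3530 = 12.709051.
deff = 7.0053287 / 12.709051 = 0.5512.

0.5512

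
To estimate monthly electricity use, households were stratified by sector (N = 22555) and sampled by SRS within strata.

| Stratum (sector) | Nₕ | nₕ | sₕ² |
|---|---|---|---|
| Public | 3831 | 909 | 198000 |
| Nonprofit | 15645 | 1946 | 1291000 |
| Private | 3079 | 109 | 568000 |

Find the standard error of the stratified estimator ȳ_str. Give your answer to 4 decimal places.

19.4410

Var(ȳ_str) = Σₕ Wₕ²(1 − fₕ)sₕ²/nₕ with Wₕ = Nₕ/N, N = 22555.
Public: Wₕ = 0.16985147; term = 0.16985147²·(1 − 0.23727486)·198000/909 = 4.7930064.
Nonprofit: Wₕ = 0.69363777; term = 0.69363777²·(1 − 0.12438479)·1291000/1946 = 279.48736.
Private: Wₕ = 0.13651075; term = 0.13651075²·(1 − 0.03540110)·568000/109 = 93.670387.
Sum = 377.95075.
SE = √(377.95075) = 19.4410.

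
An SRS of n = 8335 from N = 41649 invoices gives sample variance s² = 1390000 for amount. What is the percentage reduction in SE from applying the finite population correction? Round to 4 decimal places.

10.5643

f = n/N = 8335/41649 = 0.20012485.
SE_no-fpc = √(s²/n) = 12.913816; SE_fpc = √((1−f)s²/n) = 11.549567.
Ratio = √(1−f) = 0.89435739. Reduction = 100·(1 − 0.89435739) = 10.5643%.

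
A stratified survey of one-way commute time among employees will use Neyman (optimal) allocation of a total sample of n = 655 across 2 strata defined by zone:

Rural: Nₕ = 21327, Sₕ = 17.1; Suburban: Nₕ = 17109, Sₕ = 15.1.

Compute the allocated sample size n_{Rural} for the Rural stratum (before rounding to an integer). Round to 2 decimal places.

383.40

Neyman allocation: nₕ = n·NₕSₕ / Σⱼ NⱼSⱼ.
Σ NⱼSⱼ = 21327·17.1 + 17109·15.1 = 623037.6.
n_{Rural} = 655·21327·17.1 / 623037.6 = 383.40.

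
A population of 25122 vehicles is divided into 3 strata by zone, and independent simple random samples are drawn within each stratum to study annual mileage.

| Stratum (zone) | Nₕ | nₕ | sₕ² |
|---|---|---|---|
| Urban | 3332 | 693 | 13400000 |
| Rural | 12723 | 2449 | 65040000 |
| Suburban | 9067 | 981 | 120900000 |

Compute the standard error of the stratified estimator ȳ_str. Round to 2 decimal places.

141.73

Var(ȳ_str) = Σₕ Wₕ²(1 − fₕ)sₕ²/nₕ with Wₕ = Nₕ/N, N = 25122.
Urban: Wₕ = 0.13263275; term = 0.13263275²·(1 − 0.20798319)·13400000/693 = 269.40616.
Rural: Wₕ = 0.50644853; term = 0.50644853²·(1 − 0.19248605)·65040000/2449 = 5500.6298.
Suburban: Wₕ = 0.36091872; term = 0.36091872²·(1 − 0.10819455)·120900000/981 = 14316.809.
Sum = 20086.845.
SE = √(20086.845) = 141.73.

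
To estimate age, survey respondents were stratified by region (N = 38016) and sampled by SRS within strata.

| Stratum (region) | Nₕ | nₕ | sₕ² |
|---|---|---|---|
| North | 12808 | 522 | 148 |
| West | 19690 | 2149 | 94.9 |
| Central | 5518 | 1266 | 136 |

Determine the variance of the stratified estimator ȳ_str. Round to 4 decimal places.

0.0432

Var(ȳ_str) = Σₕ Wₕ²(1 − fₕ)sₕ²/nₕ with Wₕ = Nₕ/N, N = 38016.
North: Wₕ = 0.33691077; term = 0.33691077²·(1 − 0.04075578)·148/522 = 0.030870965.
West: Wₕ = 0.51793981; term = 0.51793981²·(1 − 0.10914170)·94.9/2149 = 0.010553512.
Central: Wₕ = 0.14514941; term = 0.14514941²·(1 − 0.22943095)·136/1266 = 0.0017440034.
Sum = 0.04316848.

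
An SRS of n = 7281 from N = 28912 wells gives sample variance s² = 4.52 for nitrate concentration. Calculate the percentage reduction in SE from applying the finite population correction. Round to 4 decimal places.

13.5034

f = n/N = 7281/28912 = 0.25183315.
SE_no-fpc = √(s²/n) = 0.024915735; SE_fpc = √((1−f)s²/n) = 0.021551273.
Ratio = √(1−f) = 0.86496639. Reduction = 100·(1 − 0.86496639) = 13.5034%.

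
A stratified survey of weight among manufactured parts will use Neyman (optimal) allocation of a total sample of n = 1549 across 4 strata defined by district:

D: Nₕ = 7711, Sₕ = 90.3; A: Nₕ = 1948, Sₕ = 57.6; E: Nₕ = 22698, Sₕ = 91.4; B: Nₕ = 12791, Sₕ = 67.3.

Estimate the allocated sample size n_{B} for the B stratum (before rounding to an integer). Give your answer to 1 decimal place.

Neyman allocation: nₕ = n·NₕSₕ / Σⱼ NⱼSⱼ.
Σ NⱼSⱼ = 7711·90.3 + 1948·57.6 + 22698·91.4 + 12791·67.3 = 3.7439396 × 10^6.
n_{B} = 1549·12791·67.3 / (3.7439396 × 10^6) = 356.2.

356.2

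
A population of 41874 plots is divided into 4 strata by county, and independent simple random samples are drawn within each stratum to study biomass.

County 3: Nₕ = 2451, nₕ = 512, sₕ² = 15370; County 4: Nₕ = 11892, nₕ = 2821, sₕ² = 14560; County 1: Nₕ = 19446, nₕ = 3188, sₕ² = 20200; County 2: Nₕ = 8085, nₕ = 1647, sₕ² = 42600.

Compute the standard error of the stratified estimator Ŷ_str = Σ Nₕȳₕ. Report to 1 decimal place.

63631.5

Var(Ŷ_str) = Σₕ Nₕ²(1 − fₕ)sₕ²/nₕ.
County 3: 2451²·(1 − 512/2451)·15370/512 = 1.4266749 × 10^8.
County 4: 11892²·(1 − 2821/11892)·14560/2821 = 5.5676042 × 10^8.
County 1: 19446²·(1 − 3188/19446)·20200/3188 = 2.0032283 × 10^9.
County 2: 8085²·(1 − 1647/8085)·42600/1647 = 1.346316 × 10^9.
Sum = 4.0489722 × 10^9.
SE = √(4.0489722 × 10^9) = 63631.5.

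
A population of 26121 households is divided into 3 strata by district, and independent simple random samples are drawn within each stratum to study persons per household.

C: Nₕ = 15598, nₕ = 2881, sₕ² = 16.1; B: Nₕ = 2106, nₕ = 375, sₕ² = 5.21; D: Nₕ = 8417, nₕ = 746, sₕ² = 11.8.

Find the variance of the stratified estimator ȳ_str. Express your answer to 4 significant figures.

0.003196

Var(ȳ_str) = Σₕ Wₕ²(1 − fₕ)sₕ²/nₕ with Wₕ = Nₕ/N, N = 26121.
C: Wₕ = 0.59714406; term = 0.59714406²·(1 − 0.18470317)·16.1/2881 = 0.001624638.
B: Wₕ = 0.08062478; term = 0.08062478²·(1 − 0.17806268)·5.21/375 = 7.4230484 × 10^-5.
D: Wₕ = 0.32223116; term = 0.32223116²·(1 − 0.08863015)·11.8/746 = 0.0014968314.
Sum = 0.0031956999.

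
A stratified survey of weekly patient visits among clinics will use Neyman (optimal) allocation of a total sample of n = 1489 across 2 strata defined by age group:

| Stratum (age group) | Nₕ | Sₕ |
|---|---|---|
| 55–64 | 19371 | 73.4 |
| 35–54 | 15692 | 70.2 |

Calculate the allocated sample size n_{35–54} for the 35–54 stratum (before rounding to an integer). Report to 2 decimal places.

650.01

Neyman allocation: nₕ = n·NₕSₕ / Σⱼ NⱼSⱼ.
Σ NⱼSⱼ = 19371·73.4 + 15692·70.2 = 2.5234098 × 10^6.
n_{35–54} = 1489·15692·70.2 / (2.5234098 × 10^6) = 650.01.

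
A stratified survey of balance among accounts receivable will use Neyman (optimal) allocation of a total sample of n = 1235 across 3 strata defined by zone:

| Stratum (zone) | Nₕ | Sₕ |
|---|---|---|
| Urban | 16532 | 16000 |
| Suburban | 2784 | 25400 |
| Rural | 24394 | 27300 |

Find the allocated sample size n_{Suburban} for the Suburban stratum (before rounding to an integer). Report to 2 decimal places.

Neyman allocation: nₕ = n·NₕSₕ / Σⱼ NⱼSⱼ.
Σ NⱼSⱼ = 16532·16000 + 2784·25400 + 24394·27300 = 1.0011818 × 10^9.
n_{Suburban} = 1235·2784·25400 / (1.0011818 × 10^9) = 87.23.

87.23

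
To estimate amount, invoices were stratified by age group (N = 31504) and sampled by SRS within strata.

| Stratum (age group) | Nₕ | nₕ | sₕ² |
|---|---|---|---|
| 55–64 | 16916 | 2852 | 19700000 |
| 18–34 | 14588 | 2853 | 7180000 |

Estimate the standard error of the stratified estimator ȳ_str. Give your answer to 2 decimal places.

Var(ȳ_str) = Σₕ Wₕ²(1 − fₕ)sₕ²/nₕ with Wₕ = Nₕ/N, N = 31504.
55–64: Wₕ = 0.53694769; term = 0.53694769²·(1 − 0.16859778)·19700000/2852 = 1655.7389.
18–34: Wₕ = 0.46305231; term = 0.46305231²·(1 − 0.19557170)·7180000/2853 = 434.08035.
Sum = 2089.8193.
SE = √(2089.8193) = 45.71.

45.71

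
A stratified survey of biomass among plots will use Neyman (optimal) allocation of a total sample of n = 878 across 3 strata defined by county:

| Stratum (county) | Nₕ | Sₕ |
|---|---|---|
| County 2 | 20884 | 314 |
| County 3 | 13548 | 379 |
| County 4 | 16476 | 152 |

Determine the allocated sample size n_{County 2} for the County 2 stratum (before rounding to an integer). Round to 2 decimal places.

Neyman allocation: nₕ = n·NₕSₕ / Σⱼ NⱼSⱼ.
Σ NⱼSⱼ = 20884·314 + 13548·379 + 16476·152 = 1.419662 × 10^7.
n_{County 2} = 878·20884·314 / (1.419662 × 10^7) = 405.56.

405.56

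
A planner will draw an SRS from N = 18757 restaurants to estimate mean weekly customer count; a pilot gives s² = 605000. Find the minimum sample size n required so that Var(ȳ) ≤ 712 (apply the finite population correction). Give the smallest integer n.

813

Without fpc, n₀ = s²/D = 605000/712 = 849.7191.
With fpc, (1 − n/N)·s²/n ≤ D requires n ≥ n₀/(1 + n₀/N) = 849.7191/(1 + 849.7191/18757) = 812.8938.
Rounding up, n = 813.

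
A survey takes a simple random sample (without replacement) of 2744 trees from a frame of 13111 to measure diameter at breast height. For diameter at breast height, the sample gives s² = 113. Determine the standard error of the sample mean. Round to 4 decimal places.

Under SRS without replacement, Var(ȳ) = (1 − f)·s²/n with f = n/N = 2744/13111 = 0.20928991.
Var(ȳ) = (1 − 0.20928991)·113/2744 = 0.79071009·0.041180758 = 0.032562041.
SE(ȳ) = √(0.032562041) = 0.1804.

0.1804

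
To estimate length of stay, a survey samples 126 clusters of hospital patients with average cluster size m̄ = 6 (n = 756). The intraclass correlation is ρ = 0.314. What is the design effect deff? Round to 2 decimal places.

deff = 1 + (6 − 1)·0.314 = 1 + 1.57 = 2.57.

2.57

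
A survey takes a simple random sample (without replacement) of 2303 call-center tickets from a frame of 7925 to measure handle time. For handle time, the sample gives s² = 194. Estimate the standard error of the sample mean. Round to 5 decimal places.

Under SRS without replacement, Var(ȳ) = (1 − f)·s²/n with f = n/N = 2303/7925 = 0.29059937.
Var(ȳ) = (1 − 0.29059937)·194/2303 = 0.70940063·0.08423795 = 0.059758455.
SE(ȳ) = √(0.059758455) = 0.24446.

0.24446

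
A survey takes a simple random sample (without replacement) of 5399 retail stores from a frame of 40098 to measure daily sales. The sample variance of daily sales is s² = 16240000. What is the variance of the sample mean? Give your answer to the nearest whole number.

2603

Under SRS without replacement, Var(ȳ) = (1 − f)·s²/n with f = n/N = 5399/40098 = 0.13464512.
Var(ȳ) = (1 − 0.13464512)·16240000/5399 = 0.86535488·3007.9644 = 2602.9567.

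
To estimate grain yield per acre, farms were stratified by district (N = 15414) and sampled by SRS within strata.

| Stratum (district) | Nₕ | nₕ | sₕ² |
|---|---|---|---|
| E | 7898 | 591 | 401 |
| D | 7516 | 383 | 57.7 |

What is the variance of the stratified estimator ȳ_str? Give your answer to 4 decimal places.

0.1988

Var(ȳ_str) = Σₕ Wₕ²(1 − fₕ)sₕ²/nₕ with Wₕ = Nₕ/N, N = 15414.
E: Wₕ = 0.51239133; term = 0.51239133²·(1 − 0.07482907)·401/591 = 0.16480957.
D: Wₕ = 0.48760867; term = 0.48760867²·(1 − 0.05095796)·57.7/383 = 0.033994239.
Sum = 0.19880381.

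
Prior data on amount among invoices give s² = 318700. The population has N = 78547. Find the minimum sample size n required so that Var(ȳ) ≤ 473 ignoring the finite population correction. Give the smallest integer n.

Without fpc, n₀ = s²/D = 318700/473 = 673.7844.
Rounding up, n = 674.

674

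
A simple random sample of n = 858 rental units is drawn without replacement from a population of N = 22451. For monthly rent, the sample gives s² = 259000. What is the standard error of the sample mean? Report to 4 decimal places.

17.0390

Under SRS without replacement, Var(ȳ) = (1 − f)·s²/n with f = n/N = 858/22451 = 0.03821656.
Var(ȳ) = (1 − 0.03821656)·259000/858 = 0.96178344·301.8648 = 290.32857.
SE(ȳ) = √(290.32857) = 17.0390.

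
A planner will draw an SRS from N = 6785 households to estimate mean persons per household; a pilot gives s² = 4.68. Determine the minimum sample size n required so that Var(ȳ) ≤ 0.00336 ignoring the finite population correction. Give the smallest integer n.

1393

Without fpc, n₀ = s²/D = 4.68/0.00336 = 1392.8571.
Rounding up, n = 1393.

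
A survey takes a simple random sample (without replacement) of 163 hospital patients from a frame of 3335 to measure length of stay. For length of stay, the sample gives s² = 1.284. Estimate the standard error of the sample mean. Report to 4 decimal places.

Under SRS without replacement, Var(ȳ) = (1 − f)·s²/n with f = n/N = 163/3335 = 0.04887556.
Var(ȳ) = (1 − 0.04887556)·1.284/163 = 0.95112444·0.0078773006 = 0.0074922931.
SE(ȳ) = √(0.0074922931) = 0.0866.

0.0866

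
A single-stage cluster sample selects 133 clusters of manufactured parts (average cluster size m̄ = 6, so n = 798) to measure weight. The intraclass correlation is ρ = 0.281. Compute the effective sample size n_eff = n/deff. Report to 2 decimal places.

331.81

deff = 1 + (6 − 1)·0.281 = 1 + 1.405 = 2.405.
n_eff = 798 / 2.405 = 331.81.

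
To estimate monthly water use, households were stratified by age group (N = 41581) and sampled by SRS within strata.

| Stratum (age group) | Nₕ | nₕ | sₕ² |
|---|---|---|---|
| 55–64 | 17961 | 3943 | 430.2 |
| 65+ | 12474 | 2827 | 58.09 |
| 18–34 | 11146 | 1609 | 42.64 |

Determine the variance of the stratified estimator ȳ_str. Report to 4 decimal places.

0.0189

Var(ȳ_str) = Σₕ Wₕ²(1 − fₕ)sₕ²/nₕ with Wₕ = Nₕ/N, N = 41581.
55–64: Wₕ = 0.43195209; term = 0.43195209²·(1 − 0.21953121)·430.2/3943 = 0.01588804.
65+: Wₕ = 0.29999279; term = 0.29999279²·(1 − 0.22663139)·58.09/2827 = 0.001430157.
18–34: Wₕ = 0.26805512; term = 0.26805512²·(1 − 0.14435672)·42.64/1609 = 0.001629304.
Sum = 0.018947501.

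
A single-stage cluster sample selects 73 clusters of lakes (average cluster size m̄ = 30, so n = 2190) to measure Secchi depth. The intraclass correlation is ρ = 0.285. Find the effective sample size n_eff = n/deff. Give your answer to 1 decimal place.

deff = 1 + (30 − 1)·0.285 = 1 + 8.265 = 9.265.
n_eff = 2190 / 9.265 = 236.4.

236.4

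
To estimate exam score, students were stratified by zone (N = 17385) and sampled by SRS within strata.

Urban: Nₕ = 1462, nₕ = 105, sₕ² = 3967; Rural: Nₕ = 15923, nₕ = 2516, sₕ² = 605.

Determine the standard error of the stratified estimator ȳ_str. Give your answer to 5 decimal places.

0.64641

Var(ȳ_str) = Σₕ Wₕ²(1 − fₕ)sₕ²/nₕ with Wₕ = Nₕ/N, N = 17385.
Urban: Wₕ = 0.08409548; term = 0.08409548²·(1 − 0.07181943)·3967/105 = 0.24799946.
Rural: Wₕ = 0.91590452; term = 0.91590452²·(1 − 0.15801043)·605/2516 = 0.16984464.
Sum = 0.4178441.
SE = √(0.4178441) = 0.64641.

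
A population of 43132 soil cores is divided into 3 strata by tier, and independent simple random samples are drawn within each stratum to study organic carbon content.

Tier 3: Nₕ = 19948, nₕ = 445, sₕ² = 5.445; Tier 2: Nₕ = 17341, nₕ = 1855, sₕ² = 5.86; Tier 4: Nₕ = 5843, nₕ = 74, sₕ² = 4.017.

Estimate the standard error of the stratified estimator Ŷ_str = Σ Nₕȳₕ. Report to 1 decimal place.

2727.4

Var(Ŷ_str) = Σₕ Nₕ²(1 − fₕ)sₕ²/nₕ.
Tier 3: 19948²·(1 − 445/19948)·5.445/445 = 4.7603475 × 10^6.
Tier 2: 17341²·(1 − 1855/17341)·5.86/1855 = 848334.43.
Tier 4: 5843²·(1 − 74/5843)·4.017/74 = 1.8298123 × 10^6.
Sum = 7.4384942 × 10^6.
SE = √(7.4384942 × 10^6) = 2727.4.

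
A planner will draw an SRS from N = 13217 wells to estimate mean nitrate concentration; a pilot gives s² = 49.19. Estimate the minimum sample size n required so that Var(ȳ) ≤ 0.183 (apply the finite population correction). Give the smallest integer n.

264

Without fpc, n₀ = s²/D = 49.19/0.183 = 268.7978.
With fpc, (1 − n/N)·s²/n ≤ D requires n ≥ n₀/(1 + n₀/N) = 268.7978/(1 + 268.7978/13217) = 263.4401.
Rounding up, n = 264.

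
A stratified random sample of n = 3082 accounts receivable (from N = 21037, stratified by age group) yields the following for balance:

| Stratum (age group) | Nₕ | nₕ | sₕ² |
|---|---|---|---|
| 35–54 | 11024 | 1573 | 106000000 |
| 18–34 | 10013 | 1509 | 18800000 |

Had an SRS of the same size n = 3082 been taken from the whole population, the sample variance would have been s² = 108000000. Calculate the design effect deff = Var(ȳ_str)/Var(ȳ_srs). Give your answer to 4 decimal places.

0.6106

Var(ȳ_str) = Σ Wₕ²(1−fₕ)sₕ²/nₕ with Wₕ = Nₕ/21037:
  35–54: (11024/21037)²·(1−1573/11024)·106000000/1573 = 15864.504
  18–34: (10013/21037)²·(1−1509/10013)·18800000/1509 = 2397.1128
  → Var(ȳ_str) = 18261.617.
Var(ȳ_srs) = (1 − 3082/21037)·108000000/3082 = 29908.369.
deff = 18261.617 / 29908.369 = 0.6106.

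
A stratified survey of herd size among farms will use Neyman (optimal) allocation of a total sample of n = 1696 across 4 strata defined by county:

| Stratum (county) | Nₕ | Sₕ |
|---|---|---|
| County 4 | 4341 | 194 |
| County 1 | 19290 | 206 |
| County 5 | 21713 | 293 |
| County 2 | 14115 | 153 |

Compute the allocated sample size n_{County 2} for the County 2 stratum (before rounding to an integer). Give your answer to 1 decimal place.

Neyman allocation: nₕ = n·NₕSₕ / Σⱼ NⱼSⱼ.
Σ NⱼSⱼ = 4341·194 + 19290·206 + 21713·293 + 14115·153 = 1.3337398 × 10^7.
n_{County 2} = 1696·14115·153 / (1.3337398 × 10^7) = 274.6.

274.6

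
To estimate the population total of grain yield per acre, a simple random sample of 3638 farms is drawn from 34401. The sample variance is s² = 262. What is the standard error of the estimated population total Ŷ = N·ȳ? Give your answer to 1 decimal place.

Var(Ŷ) = N²·Var(ȳ) = N²·(1 − n/N)·s²/n.
f = 3638/34401 = 0.10575274; Var(ȳ) = 0.89424726·262/3638 = 0.064401534.
Var(Ŷ) = 34401² · 0.064401534 = 7.621463 × 10^7.
SE(Ŷ) = √(7.621463 × 10^7) = 8730.1.

8730.1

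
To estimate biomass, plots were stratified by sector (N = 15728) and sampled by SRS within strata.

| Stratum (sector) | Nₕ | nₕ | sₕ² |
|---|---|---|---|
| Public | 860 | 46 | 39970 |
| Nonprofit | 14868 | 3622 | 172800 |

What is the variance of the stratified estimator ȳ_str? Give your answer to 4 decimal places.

Var(ȳ_str) = Σₕ Wₕ²(1 − fₕ)sₕ²/nₕ with Wₕ = Nₕ/N, N = 15728.
Public: Wₕ = 0.05467955; term = 0.05467955²·(1 − 0.05348837)·39970/46 = 2.458964.
Nonprofit: Wₕ = 0.94532045; term = 0.94532045²·(1 − 0.24361044)·172800/3622 = 32.247713.
Sum = 34.706677.

34.7067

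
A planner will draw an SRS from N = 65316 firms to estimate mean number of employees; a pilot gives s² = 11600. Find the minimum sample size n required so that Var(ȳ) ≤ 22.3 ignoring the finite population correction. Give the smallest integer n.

521

Without fpc, n₀ = s²/D = 11600/22.3 = 520.1794.
Rounding up, n = 521.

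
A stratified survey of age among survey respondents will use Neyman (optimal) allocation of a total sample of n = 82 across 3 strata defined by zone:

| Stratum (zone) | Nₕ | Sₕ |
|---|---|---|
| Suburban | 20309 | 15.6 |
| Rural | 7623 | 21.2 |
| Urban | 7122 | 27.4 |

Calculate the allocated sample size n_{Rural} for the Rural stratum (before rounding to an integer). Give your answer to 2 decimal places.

19.67

Neyman allocation: nₕ = n·NₕSₕ / Σⱼ NⱼSⱼ.
Σ NⱼSⱼ = 20309·15.6 + 7623·21.2 + 7122·27.4 = 673570.8.
n_{Rural} = 82·7623·21.2 / 673570.8 = 19.67.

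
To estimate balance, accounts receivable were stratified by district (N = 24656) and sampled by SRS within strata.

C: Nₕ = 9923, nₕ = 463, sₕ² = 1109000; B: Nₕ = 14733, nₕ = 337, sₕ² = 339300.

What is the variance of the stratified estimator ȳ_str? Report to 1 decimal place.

Var(ȳ_str) = Σₕ Wₕ²(1 − fₕ)sₕ²/nₕ with Wₕ = Nₕ/N, N = 24656.
C: Wₕ = 0.40245782; term = 0.40245782²·(1 − 0.04665928)·1109000/463 = 369.86177.
B: Wₕ = 0.59754218; term = 0.59754218²·(1 − 0.02287382)·339300/337 = 351.27055.
Sum = 721.13232.

721.1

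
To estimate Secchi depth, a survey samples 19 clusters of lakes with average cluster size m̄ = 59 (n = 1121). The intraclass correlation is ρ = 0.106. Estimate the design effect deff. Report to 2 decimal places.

deff = 1 + (59 − 1)·0.106 = 1 + 6.148 = 7.148.

7.15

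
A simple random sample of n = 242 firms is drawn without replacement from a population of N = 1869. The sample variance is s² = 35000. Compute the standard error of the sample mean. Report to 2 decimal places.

11.22

Under SRS without replacement, Var(ȳ) = (1 − f)·s²/n with f = n/N = 242/1869 = 0.12948101.
Var(ȳ) = (1 − 0.12948101)·35000/242 = 0.87051899·144.6281 = 125.90151.
SE(ȳ) = √(125.90151) = 11.22.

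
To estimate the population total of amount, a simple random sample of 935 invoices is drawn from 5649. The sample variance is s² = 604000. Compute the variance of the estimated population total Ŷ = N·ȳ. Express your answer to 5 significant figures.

1.7202 × 10^10

Var(Ŷ) = N²·Var(ȳ) = N²·(1 − n/N)·s²/n.
f = 935/5649 = 0.16551602; Var(ȳ) = 0.83448398·604000/935 = 539.06773.
Var(Ŷ) = 5649² · 539.06773 = 1.7202299 × 10^10.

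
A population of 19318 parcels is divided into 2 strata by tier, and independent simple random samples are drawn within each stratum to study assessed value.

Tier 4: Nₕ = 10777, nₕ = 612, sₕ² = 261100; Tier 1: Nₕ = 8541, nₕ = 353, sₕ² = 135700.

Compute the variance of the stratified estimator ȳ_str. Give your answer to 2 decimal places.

197.28

Var(ȳ_str) = Σₕ Wₕ²(1 − fₕ)sₕ²/nₕ with Wₕ = Nₕ/N, N = 19318.
Tier 4: Wₕ = 0.55787349; term = 0.55787349²·(1 − 0.05678760)·261100/612 = 125.23808.
Tier 1: Wₕ = 0.44212651; term = 0.44212651²·(1 − 0.04133006)·135700/353 = 72.03895.
Sum = 197.27703.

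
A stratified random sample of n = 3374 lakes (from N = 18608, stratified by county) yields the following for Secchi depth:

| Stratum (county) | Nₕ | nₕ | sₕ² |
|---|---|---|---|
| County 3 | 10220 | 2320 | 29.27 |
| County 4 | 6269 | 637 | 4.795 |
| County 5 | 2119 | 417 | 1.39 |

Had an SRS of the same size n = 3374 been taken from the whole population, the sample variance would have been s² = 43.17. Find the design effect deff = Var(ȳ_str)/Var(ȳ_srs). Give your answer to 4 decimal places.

0.3574

Var(ȳ_str) = Σ Wₕ²(1−fₕ)sₕ²/nₕ with Wₕ = Nₕ/18608:
  County 3: (10220/18608)²·(1−2320/10220)·29.27/2320 = 0.0029418013
  County 4: (6269/18608)²·(1−637/6269)·4.795/637 = 7.6755711 × 10^-4
  County 5: (2119/18608)²·(1−417/2119)·1.39/417 = 3.4719212 × 10^-5
  → Var(ȳ_str) = 0.0037440776.
Var(ȳ_srs) = (1 − 3374/18608)·43.17/3374 = 0.010474932.
deff = 0.0037440776 / 0.010474932 = 0.3574.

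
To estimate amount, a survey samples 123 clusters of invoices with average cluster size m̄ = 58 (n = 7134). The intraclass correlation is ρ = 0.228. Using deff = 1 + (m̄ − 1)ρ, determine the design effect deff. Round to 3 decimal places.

13.996

deff = 1 + (58 − 1)·0.228 = 1 + 12.996 = 13.996.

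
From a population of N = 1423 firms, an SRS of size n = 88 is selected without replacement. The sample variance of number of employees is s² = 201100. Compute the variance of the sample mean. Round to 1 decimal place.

2143.9

Under SRS without replacement, Var(ȳ) = (1 − f)·s²/n with f = n/N = 88/1423 = 0.06184118.
Var(ȳ) = (1 − 0.06184118)·201100/88 = 0.93815882·2285.2273 = 2143.9061.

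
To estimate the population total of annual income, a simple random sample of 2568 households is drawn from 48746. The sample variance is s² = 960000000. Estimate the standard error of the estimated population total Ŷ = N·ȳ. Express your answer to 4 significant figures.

Var(Ŷ) = N²·Var(ȳ) = N²·(1 − n/N)·s²/n.
f = 2568/48746 = 0.05268125; Var(ȳ) = 0.94731875·960000000/2568 = 354137.85.
Var(Ŷ) = 48746² · 354137.85 = 8.4149263 × 10^14.
SE(Ŷ) = √(8.4149263 × 10^14) = 2.901 × 10^7.

2.901 × 10^7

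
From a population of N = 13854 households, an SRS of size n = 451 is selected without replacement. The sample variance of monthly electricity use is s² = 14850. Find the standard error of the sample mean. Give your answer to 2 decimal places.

5.64

Under SRS without replacement, Var(ȳ) = (1 − f)·s²/n with f = n/N = 451/13854 = 0.03255378.
Var(ȳ) = (1 − 0.03255378)·14850/451 = 0.96744622·32.926829 = 31.854937.
SE(ȳ) = √(31.854937) = 5.64.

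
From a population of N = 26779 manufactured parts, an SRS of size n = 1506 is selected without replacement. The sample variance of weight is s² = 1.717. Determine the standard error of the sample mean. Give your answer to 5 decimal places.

0.03280

Under SRS without replacement, Var(ȳ) = (1 − f)·s²/n with f = n/N = 1506/26779 = 0.05623810.
Var(ȳ) = (1 − 0.05623810)·1.717/1506 = 0.94376190·0.0011401062 = 0.0010759888.
SE(ȳ) = √(0.0010759888) = 0.03280.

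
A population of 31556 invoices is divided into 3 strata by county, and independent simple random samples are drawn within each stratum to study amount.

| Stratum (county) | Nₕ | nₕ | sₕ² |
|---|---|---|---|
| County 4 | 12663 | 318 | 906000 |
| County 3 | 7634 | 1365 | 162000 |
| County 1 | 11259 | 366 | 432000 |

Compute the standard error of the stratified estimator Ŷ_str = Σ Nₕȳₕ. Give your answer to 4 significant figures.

771900

Var(Ŷ_str) = Σₕ Nₕ²(1 − fₕ)sₕ²/nₕ.
County 4: 12663²·(1 − 318/12663)·906000/318 = 4.4537802 × 10^11.
County 3: 7634²·(1 − 1365/7634)·162000/1365 = 5.6797967 × 10^9.
County 1: 11259²·(1 − 366/11259)·432000/366 = 1.4476047 × 10^11.
Sum = 5.9581829 × 10^11.
SE = √(5.9581829 × 10^11) = 771900.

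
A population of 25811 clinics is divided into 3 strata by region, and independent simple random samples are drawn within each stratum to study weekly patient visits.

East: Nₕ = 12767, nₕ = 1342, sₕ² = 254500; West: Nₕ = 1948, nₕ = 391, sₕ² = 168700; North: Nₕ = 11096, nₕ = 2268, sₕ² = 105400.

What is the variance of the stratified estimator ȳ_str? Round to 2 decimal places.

Var(ȳ_str) = Σₕ Wₕ²(1 − fₕ)sₕ²/nₕ with Wₕ = Nₕ/N, N = 25811.
East: Wₕ = 0.49463407; term = 0.49463407²·(1 − 0.10511475)·254500/1342 = 41.521275.
West: Wₕ = 0.07547170; term = 0.07547170²·(1 − 0.20071869)·168700/391 = 1.9642928.
North: Wₕ = 0.42989423; term = 0.42989423²·(1 − 0.20439798)·105400/2268 = 6.8330826.
Sum = 50.31865.

50.32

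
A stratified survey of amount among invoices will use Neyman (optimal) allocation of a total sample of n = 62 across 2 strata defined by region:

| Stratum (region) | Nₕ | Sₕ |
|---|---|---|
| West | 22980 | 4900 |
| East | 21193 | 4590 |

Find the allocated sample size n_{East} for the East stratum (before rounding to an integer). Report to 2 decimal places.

Neyman allocation: nₕ = n·NₕSₕ / Σⱼ NⱼSⱼ.
Σ NⱼSⱼ = 22980·4900 + 21193·4590 = 2.0987787 × 10^8.
n_{East} = 62·21193·4590 / (2.0987787 × 10^8) = 28.74.

28.74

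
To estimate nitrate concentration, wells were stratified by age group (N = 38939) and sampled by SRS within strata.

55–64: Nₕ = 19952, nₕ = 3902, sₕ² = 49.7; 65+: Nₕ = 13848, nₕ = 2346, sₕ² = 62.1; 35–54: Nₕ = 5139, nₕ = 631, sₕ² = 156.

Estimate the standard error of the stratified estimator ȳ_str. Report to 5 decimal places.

Var(ȳ_str) = Σₕ Wₕ²(1 − fₕ)sₕ²/nₕ with Wₕ = Nₕ/N, N = 38939.
55–64: Wₕ = 0.51239118; term = 0.51239118²·(1 − 0.19556937)·49.7/3902 = 0.0026900541.
65+: Wₕ = 0.35563317; term = 0.35563317²·(1 − 0.16941075)·62.1/2346 = 0.0027807018.
35–54: Wₕ = 0.13197565; term = 0.13197565²·(1 − 0.12278653)·156/631 = 0.0037773583.
Sum = 0.0092481142.
SE = √(0.0092481142) = 0.09617.

0.09617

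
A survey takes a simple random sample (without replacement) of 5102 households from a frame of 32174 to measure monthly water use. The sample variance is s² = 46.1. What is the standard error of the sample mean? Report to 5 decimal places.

0.08719

Under SRS without replacement, Var(ȳ) = (1 − f)·s²/n with f = n/N = 5102/32174 = 0.15857525.
Var(ȳ) = (1 − 0.15857525)·46.1/5102 = 0.84142475·0.0090356723 = 0.0076028383.
SE(ȳ) = √(0.0076028383) = 0.08719.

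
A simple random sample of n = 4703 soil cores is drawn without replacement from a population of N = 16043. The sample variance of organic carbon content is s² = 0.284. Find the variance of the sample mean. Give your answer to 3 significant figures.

4.27 × 10^-5

Under SRS without replacement, Var(ȳ) = (1 − f)·s²/n with f = n/N = 4703/16043 = 0.29314966.
Var(ȳ) = (1 − 0.29314966)·0.284/4703 = 0.70685034·6.0386987 × 10^-5 = 4.2684562 × 10^-5.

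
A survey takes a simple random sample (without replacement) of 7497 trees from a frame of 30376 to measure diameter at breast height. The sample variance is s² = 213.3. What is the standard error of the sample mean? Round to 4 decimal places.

0.1464

Under SRS without replacement, Var(ȳ) = (1 − f)·s²/n with f = n/N = 7497/30376 = 0.24680669.
Var(ȳ) = (1 − 0.24680669)·213.3/7497 = 0.75319331·0.028451381 = 0.02142939.
SE(ȳ) = √(0.02142939) = 0.1464.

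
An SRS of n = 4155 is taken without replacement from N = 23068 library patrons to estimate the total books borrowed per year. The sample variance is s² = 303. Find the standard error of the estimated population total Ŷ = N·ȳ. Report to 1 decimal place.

Var(Ŷ) = N²·Var(ȳ) = N²·(1 − n/N)·s²/n.
f = 4155/23068 = 0.18011965; Var(ȳ) = 0.81988035·303/4155 = 0.059789109.
Var(Ŷ) = 23068² · 0.059789109 = 3.1815735 × 10^7.
SE(Ŷ) = √(3.1815735 × 10^7) = 5640.5.

5640.5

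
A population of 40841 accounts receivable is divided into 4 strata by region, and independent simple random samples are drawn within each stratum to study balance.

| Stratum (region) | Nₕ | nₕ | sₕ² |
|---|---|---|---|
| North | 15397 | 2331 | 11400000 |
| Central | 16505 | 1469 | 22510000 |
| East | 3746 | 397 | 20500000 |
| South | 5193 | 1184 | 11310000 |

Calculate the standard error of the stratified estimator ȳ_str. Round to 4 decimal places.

58.1148

Var(ȳ_str) = Σₕ Wₕ²(1 − fₕ)sₕ²/nₕ with Wₕ = Nₕ/N, N = 40841.
North: Wₕ = 0.37699860; term = 0.37699860²·(1 − 0.15139313)·11400000/2331 = 589.85954.
Central: Wₕ = 0.40412820; term = 0.40412820²·(1 − 0.08900333)·22510000/1469 = 2279.8633.
East: Wₕ = 0.09172155; term = 0.09172155²·(1 − 0.10597971)·20500000/397 = 388.37703.
South: Wₕ = 0.12715164; term = 0.12715164²·(1 − 0.22799923)·11310000/1184 = 119.22643.
Sum = 3377.3263.
SE = √(3377.3263) = 58.1148.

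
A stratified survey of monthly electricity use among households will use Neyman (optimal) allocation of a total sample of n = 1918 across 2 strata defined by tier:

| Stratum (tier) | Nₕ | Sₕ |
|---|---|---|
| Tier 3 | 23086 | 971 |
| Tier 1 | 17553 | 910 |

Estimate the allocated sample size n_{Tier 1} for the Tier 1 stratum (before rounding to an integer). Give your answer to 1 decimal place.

Neyman allocation: nₕ = n·NₕSₕ / Σⱼ NⱼSⱼ.
Σ NⱼSⱼ = 23086·971 + 17553·910 = 3.8389736 × 10^7.
n_{Tier 1} = 1918·17553·910 / (3.8389736 × 10^7) = 798.0.

798.0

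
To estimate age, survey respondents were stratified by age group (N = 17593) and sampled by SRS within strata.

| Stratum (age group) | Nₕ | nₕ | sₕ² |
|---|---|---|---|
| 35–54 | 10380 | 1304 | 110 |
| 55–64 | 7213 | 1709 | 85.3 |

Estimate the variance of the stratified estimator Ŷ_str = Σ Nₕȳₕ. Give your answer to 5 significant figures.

Var(Ŷ_str) = Σₕ Nₕ²(1 − fₕ)sₕ²/nₕ.
35–54: 10380²·(1 − 1304/10380)·110/1304 = 7.9470681 × 10^6.
55–64: 7213²·(1 − 1709/7213)·85.3/1709 = 1.9815331 × 10^6.
Sum = 9.9286012 × 10^6.

9.9286 × 10^6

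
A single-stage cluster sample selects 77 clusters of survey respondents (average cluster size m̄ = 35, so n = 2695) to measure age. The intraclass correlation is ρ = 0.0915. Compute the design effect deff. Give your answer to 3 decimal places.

deff = 1 + (35 − 1)·0.0915 = 1 + 3.111 = 4.111.

4.111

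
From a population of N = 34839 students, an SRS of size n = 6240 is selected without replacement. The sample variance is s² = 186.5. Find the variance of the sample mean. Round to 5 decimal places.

0.02453

Under SRS without replacement, Var(ȳ) = (1 − f)·s²/n with f = n/N = 6240/34839 = 0.17910962.
Var(ȳ) = (1 − 0.17910962)·186.5/6240 = 0.82089038·0.029887821 = 0.024534624.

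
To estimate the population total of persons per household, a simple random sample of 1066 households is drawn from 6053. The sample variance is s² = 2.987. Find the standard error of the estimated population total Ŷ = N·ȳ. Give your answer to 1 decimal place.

Var(Ŷ) = N²·Var(ȳ) = N²·(1 − n/N)·s²/n.
f = 1066/6053 = 0.17611102; Var(ȳ) = 0.82388898·2.987/1066 = 0.0023085895.
Var(Ŷ) = 6053² · 0.0023085895 = 84583.97.
SE(Ŷ) = √(84583.97) = 290.8.

290.8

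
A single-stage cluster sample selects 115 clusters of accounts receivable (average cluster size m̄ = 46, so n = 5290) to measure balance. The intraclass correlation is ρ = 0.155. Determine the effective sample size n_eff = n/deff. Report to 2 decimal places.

663.32

deff = 1 + (46 − 1)·0.155 = 1 + 6.975 = 7.975.
n_eff = 5290 / 7.975 = 663.32.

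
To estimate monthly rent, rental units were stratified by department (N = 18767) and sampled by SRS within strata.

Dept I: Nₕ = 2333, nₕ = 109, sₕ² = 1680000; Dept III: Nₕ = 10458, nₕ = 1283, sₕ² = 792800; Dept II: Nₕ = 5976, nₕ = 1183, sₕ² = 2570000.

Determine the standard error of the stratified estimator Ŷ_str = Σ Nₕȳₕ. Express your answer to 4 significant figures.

448900

Var(Ŷ_str) = Σₕ Nₕ²(1 − fₕ)sₕ²/nₕ.
Dept I: 2333²·(1 − 109/2333)·1680000/109 = 7.9970959 × 10^10.
Dept III: 10458²·(1 − 1283/10458)·792800/1283 = 5.9291399 × 10^10.
Dept II: 5976²·(1 − 1183/5976)·2570000/1183 = 6.2225214 × 10^10.
Sum = 2.0148757 × 10^11.
SE = √(2.0148757 × 10^11) = 448900.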